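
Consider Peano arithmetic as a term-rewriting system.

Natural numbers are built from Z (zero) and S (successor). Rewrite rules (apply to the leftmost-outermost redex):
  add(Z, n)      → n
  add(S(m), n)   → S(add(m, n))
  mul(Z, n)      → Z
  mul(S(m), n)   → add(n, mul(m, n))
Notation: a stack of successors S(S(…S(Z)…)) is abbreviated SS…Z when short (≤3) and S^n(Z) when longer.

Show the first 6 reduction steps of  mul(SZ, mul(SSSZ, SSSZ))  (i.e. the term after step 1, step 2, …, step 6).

  start: mul(SZ, mul(SSSZ, SSSZ))
  step 1: add(mul(SSSZ, SSSZ), mul(Z, mul(SSSZ, SSSZ)))
  step 2: add(add(SSSZ, mul(SSZ, SSSZ)), mul(Z, mul(SSSZ, SSSZ)))
  step 3: add(S(add(SSZ, mul(SSZ, SSSZ))), mul(Z, mul(SSSZ, SSSZ)))
  step 4: S(add(add(SSZ, mul(SSZ, SSSZ)), mul(Z, mul(SSSZ, SSSZ))))
  step 5: S(add(S(add(SZ, mul(SSZ, SSSZ))), mul(Z, mul(SSSZ, SSSZ))))
  step 6: S(S(add(add(SZ, mul(SSZ, SSSZ)), mul(Z, mul(SSSZ, SSSZ)))))

Answer: after 6 steps: S(S(add(add(SZ, mul(SSZ, SSSZ)), mul(Z, mul(SSSZ, SSSZ)))))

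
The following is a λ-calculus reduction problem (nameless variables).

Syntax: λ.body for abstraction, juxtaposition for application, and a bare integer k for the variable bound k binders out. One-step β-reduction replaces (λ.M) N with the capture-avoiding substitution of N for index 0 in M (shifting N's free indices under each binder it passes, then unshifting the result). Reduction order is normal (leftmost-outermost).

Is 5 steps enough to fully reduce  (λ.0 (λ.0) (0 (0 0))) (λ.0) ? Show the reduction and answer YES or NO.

  start: (λ.0 (λ.0) (0 (0 0))) (λ.0)
  →1  (λ.0) (λ.0) ((λ.0) ((λ.0) (λ.0)))
  →2  (λ.0) ((λ.0) ((λ.0) (λ.0)))
  →3  (λ.0) ((λ.0) (λ.0))
  →4  (λ.0) (λ.0)
  →5  λ.0

Answer: YES — reaches normal form λ.0 in 5 ≤ 5 steps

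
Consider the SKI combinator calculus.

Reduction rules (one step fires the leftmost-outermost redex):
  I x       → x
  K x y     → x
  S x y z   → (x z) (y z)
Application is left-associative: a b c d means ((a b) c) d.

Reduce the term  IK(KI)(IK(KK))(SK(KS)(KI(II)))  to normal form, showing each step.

Answer: normal form = I  (in 3 steps)

Reduction:
  start: IK(KI)(IK(KK))(SK(KS)(KI(II)))
  →1  K(KI)(IK(KK))(SK(KS)(KI(II)))
  →2  KI(SK(KS)(KI(II)))
  →3  I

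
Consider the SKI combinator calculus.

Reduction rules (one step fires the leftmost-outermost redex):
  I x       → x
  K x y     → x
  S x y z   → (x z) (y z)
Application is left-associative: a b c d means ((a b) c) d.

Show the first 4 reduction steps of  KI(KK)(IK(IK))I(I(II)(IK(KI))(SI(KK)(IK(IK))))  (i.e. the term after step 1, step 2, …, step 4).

Answer: after 4 steps: IK(I(II)(IK(KI))(SI(KK)(IK(IK))))

Reduction:
  start: KI(KK)(IK(IK))I(I(II)(IK(KI))(SI(KK)(IK(IK))))
  [1] I(IK(IK))I(I(II)(IK(KI))(SI(KK)(IK(IK))))
  [2] IK(IK)I(I(II)(IK(KI))(SI(KK)(IK(IK))))
  [3] K(IK)I(I(II)(IK(KI))(SI(KK)(IK(IK))))
  [4] IK(I(II)(IK(KI))(SI(KK)(IK(IK))))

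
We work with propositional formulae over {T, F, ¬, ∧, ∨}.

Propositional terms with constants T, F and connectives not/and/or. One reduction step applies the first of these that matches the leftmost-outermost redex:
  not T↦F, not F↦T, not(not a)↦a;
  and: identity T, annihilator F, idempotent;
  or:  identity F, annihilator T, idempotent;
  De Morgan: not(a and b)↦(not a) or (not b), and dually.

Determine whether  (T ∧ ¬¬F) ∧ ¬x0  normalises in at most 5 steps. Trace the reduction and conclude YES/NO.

Answer: YES — reaches normal form F in 3 ≤ 5 steps

Reduction:
  start: (T ∧ ¬¬F) ∧ ¬x0
  →1  ¬¬F ∧ ¬x0
  →2  F ∧ ¬x0
  →3  F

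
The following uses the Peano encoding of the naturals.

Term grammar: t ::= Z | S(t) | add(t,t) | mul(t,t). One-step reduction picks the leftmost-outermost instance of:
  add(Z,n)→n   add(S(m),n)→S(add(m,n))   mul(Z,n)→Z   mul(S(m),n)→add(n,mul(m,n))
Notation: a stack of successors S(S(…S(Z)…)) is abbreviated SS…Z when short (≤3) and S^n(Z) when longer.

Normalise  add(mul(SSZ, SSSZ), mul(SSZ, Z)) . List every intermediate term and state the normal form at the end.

  start: add(mul(SSZ, SSSZ), mul(SSZ, Z))
  →1  add(add(SSSZ, mul(SZ, SSSZ)), mul(SSZ, Z))
  →2  add(S(add(SSZ, mul(SZ, SSSZ))), mul(SSZ, Z))
  →3  S(add(add(SSZ, mul(SZ, SSSZ)), mul(SSZ, Z)))
  →4  S(add(S(add(SZ, mul(SZ, SSSZ))), mul(SSZ, Z)))
  →5  S(S(add(add(SZ, mul(SZ, SSSZ)), mul(SSZ, Z))))
  →6  S(S(add(S(add(Z, mul(SZ, SSSZ))), mul(SSZ, Z))))
  →7  S(S(S(add(add(Z, mul(SZ, SSSZ)), mul(SSZ, Z)))))
  →8  S(S(S(add(mul(SZ, SSSZ), mul(SSZ, Z)))))
  →9  S(S(S(add(add(SSSZ, mul(Z, SSSZ)), mul(SSZ, Z)))))
  →10  S(S(S(add(S(add(SSZ, mul(Z, SSSZ))), mul(SSZ, Z)))))
  →11  S(S(S(S(add(add(SSZ, mul(Z, SSSZ)), mul(SSZ, Z))))))
  →12  S(S(S(S(add(S(add(SZ, mul(Z, SSSZ))), mul(SSZ, Z))))))
  →13  S(S(S(S(S(add(add(SZ, mul(Z, SSSZ)), mul(SSZ, Z)))))))
  →14  S(S(S(S(S(add(S(add(Z, mul(Z, SSSZ))), mul(SSZ, Z)))))))
  →15  S(S(S(S(S(S(add(add(Z, mul(Z, SSSZ)), mul(SSZ, Z))))))))
  →16  S(S(S(S(S(S(add(mul(Z, SSSZ), mul(SSZ, Z))))))))
  →17  S(S(S(S(S(S(add(Z, mul(SSZ, Z))))))))
  →18  S(S(S(S(S(S(mul(SSZ, Z)))))))
  →19  S(S(S(S(S(S(add(Z, mul(SZ, Z))))))))
  →20  S(S(S(S(S(S(mul(SZ, Z)))))))
  →21  S(S(S(S(S(S(add(Z, mul(Z, Z))))))))
  →22  S(S(S(S(S(S(mul(Z, Z)))))))
  →23  S^6(Z)

Answer: normal form = S^6(Z)  (in 23 steps)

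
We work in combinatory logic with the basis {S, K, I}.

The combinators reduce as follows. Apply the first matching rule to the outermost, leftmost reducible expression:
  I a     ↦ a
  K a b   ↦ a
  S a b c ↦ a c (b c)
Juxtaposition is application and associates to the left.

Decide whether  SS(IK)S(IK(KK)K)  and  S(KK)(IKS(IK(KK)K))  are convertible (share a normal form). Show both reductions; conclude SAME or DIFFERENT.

Term A:
  start: SS(IK)S(IK(KK)K)
  step 1: SS(IKS)(IK(KK)K)
  step 2: S(IK(KK)K)(IKS(IK(KK)K))
  step 3: S(K(KK)K)(IKS(IK(KK)K))
  step 4: S(KK)(IKS(IK(KK)K))
  step 5: S(KK)(KS(IK(KK)K))
  step 6: S(KK)S

Term B:
  start: S(KK)(IKS(IK(KK)K))
  step 1: S(KK)(KS(IK(KK)K))
  step 2: S(KK)S

Answer: SAME — A ⇓ S(KK)S, B ⇓ S(KK)S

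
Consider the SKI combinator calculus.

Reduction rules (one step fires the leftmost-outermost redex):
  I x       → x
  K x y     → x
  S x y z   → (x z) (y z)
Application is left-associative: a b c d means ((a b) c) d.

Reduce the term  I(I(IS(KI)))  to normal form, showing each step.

  start: I(I(IS(KI)))
  step 1: I(IS(KI))
  step 2: IS(KI)
  step 3: S(KI)

Answer: normal form = S(KI)  (in 3 steps)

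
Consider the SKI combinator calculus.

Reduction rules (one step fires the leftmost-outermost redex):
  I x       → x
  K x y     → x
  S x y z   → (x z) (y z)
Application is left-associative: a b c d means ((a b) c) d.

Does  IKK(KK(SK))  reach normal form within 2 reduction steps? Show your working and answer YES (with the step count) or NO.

Answer: YES — reaches normal form K in 2 ≤ 2 steps

Working:
  start: IKK(KK(SK))
  →1  KK(KK(SK))
  →2  K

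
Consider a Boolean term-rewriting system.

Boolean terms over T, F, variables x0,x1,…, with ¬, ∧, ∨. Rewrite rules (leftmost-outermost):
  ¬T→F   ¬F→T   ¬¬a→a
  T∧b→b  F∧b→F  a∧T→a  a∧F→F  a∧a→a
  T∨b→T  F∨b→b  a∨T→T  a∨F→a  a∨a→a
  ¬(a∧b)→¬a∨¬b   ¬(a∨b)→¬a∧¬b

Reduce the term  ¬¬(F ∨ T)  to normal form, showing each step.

  start: ¬¬(F ∨ T)
  →1  F ∨ T
  →2  T

Answer: normal form = T  (in 2 steps)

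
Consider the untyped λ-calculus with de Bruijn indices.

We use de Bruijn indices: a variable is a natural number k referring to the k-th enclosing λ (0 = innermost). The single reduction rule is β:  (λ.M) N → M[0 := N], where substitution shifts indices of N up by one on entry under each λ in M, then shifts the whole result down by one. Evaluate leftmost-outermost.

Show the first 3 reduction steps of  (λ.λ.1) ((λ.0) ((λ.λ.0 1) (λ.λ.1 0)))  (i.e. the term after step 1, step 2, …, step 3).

  start: (λ.λ.1) ((λ.0) ((λ.λ.0 1) (λ.λ.1 0)))
  [1] λ.(λ.0) ((λ.λ.0 1) (λ.λ.1 0))
  [2] λ.(λ.λ.0 1) (λ.λ.1 0)
  [3] λ.λ.0 (λ.λ.1 0)

Answer: after 3 steps: λ.λ.0 (λ.λ.1 0)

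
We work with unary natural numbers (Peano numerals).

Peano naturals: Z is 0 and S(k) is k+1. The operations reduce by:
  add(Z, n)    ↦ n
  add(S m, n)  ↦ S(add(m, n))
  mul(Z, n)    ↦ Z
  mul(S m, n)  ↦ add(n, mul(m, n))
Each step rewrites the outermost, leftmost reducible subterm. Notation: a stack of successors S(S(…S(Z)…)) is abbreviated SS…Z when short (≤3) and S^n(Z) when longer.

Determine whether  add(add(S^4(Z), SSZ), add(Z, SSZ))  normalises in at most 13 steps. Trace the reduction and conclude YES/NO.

  start: add(add(S^4(Z), SSZ), add(Z, SSZ))
  [1] add(S(add(SSSZ, SSZ)), add(Z, SSZ))
  [2] S(add(add(SSSZ, SSZ), add(Z, SSZ)))
  [3] S(add(S(add(SSZ, SSZ)), add(Z, SSZ)))
  [4] S(S(add(add(SSZ, SSZ), add(Z, SSZ))))
  [5] S(S(add(S(add(SZ, SSZ)), add(Z, SSZ))))
  [6] S(S(S(add(add(SZ, SSZ), add(Z, SSZ)))))
  [7] S(S(S(add(S(add(Z, SSZ)), add(Z, SSZ)))))
  [8] S(S(S(S(add(add(Z, SSZ), add(Z, SSZ))))))
  [9] S(S(S(S(add(SSZ, add(Z, SSZ))))))
  [10] S(S(S(S(S(add(SZ, add(Z, SSZ)))))))
  [11] S(S(S(S(S(S(add(Z, add(Z, SSZ))))))))
  [12] S(S(S(S(S(S(add(Z, SSZ)))))))
  [13] S^8(Z)

Answer: YES — reaches normal form S^8(Z) in 13 ≤ 13 steps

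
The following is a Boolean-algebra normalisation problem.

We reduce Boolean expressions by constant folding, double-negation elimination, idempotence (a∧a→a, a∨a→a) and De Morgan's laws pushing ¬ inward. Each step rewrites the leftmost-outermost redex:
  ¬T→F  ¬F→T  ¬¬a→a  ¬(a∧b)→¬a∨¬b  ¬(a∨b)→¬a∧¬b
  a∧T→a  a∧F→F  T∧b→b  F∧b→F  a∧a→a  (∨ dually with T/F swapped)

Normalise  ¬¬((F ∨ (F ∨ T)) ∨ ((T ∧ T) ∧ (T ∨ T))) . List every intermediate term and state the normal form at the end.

  start: ¬¬((F ∨ (F ∨ T)) ∨ ((T ∧ T) ∧ (T ∨ T)))
  →1  (F ∨ (F ∨ T)) ∨ ((T ∧ T) ∧ (T ∨ T))
  →2  (F ∨ T) ∨ ((T ∧ T) ∧ (T ∨ T))
  →3  T ∨ ((T ∧ T) ∧ (T ∨ T))
  →4  T

Answer: normal form = T  (in 4 steps)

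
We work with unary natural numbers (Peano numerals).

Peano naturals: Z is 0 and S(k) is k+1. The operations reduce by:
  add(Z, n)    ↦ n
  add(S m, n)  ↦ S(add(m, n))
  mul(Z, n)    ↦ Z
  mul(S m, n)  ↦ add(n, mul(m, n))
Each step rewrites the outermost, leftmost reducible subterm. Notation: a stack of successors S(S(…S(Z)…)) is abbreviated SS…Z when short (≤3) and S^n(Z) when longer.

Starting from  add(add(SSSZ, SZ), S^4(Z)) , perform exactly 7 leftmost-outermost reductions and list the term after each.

Answer: after 7 steps: S(S(S(add(SZ, S^4(Z)))))

Working:
  start: add(add(SSSZ, SZ), S^4(Z))
  →1  add(S(add(SSZ, SZ)), S^4(Z))
  →2  S(add(add(SSZ, SZ), S^4(Z)))
  →3  S(add(S(add(SZ, SZ)), S^4(Z)))
  →4  S(S(add(add(SZ, SZ), S^4(Z))))
  →5  S(S(add(S(add(Z, SZ)), S^4(Z))))
  →6  S(S(S(add(add(Z, SZ), S^4(Z)))))
  →7  S(S(S(add(SZ, S^4(Z)))))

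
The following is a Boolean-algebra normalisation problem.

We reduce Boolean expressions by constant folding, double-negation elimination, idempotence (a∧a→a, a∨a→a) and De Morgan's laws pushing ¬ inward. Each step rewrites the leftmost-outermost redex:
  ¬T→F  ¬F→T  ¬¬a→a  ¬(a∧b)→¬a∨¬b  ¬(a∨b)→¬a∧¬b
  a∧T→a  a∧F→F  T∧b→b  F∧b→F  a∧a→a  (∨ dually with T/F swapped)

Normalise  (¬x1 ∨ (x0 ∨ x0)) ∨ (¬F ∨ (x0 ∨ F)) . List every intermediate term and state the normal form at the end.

  start: (¬x1 ∨ (x0 ∨ x0)) ∨ (¬F ∨ (x0 ∨ F))
  [1] (¬x1 ∨ x0) ∨ (¬F ∨ (x0 ∨ F))
  [2] (¬x1 ∨ x0) ∨ (T ∨ (x0 ∨ F))
  [3] (¬x1 ∨ x0) ∨ T
  [4] T

Answer: normal form = T  (in 4 steps)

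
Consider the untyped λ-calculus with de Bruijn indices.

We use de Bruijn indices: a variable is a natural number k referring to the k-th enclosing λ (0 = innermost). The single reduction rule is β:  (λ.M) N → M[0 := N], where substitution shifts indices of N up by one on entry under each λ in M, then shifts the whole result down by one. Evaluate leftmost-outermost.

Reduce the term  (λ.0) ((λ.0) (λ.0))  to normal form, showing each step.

Answer: normal form = λ.0  (in 2 steps)

Working:
  start: (λ.0) ((λ.0) (λ.0))
  step 1: (λ.0) (λ.0)
  step 2: λ.0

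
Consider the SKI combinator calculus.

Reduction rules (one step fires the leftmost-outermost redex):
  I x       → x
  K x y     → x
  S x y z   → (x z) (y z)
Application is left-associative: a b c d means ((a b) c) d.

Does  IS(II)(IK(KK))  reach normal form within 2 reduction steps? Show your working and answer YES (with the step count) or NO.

  start: IS(II)(IK(KK))
  [1] S(II)(IK(KK))
  [2] SI(IK(KK))

Answer: NO — after 2 steps the term is SI(IK(KK)), not yet normal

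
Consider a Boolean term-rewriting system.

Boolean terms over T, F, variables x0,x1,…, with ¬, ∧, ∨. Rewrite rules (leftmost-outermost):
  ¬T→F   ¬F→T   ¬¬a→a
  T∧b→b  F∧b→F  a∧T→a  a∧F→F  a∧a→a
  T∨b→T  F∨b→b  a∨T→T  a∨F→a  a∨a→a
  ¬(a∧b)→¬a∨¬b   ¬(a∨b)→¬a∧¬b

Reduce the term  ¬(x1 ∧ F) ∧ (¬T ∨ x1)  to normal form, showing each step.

  start: ¬(x1 ∧ F) ∧ (¬T ∨ x1)
  [1] (¬x1 ∨ ¬F) ∧ (¬T ∨ x1)
  [2] (¬x1 ∨ T) ∧ (¬T ∨ x1)
  [3] T ∧ (¬T ∨ x1)
  [4] ¬T ∨ x1
  [5] F ∨ x1
  [6] x1

Answer: normal form = x1  (in 6 steps)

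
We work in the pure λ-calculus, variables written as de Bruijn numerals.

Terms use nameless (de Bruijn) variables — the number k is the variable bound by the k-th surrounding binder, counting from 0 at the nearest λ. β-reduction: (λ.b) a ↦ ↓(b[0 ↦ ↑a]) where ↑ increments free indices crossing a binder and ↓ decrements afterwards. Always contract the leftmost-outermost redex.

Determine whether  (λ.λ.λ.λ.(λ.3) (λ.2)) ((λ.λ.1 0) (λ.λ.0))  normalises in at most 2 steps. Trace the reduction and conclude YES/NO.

  start: (λ.λ.λ.λ.(λ.3) (λ.2)) ((λ.λ.1 0) (λ.λ.0))
  step 1: λ.λ.λ.(λ.3) (λ.2)
  step 2: λ.λ.λ.2

Answer: YES — reaches normal form λ.λ.λ.2 in 2 ≤ 2 steps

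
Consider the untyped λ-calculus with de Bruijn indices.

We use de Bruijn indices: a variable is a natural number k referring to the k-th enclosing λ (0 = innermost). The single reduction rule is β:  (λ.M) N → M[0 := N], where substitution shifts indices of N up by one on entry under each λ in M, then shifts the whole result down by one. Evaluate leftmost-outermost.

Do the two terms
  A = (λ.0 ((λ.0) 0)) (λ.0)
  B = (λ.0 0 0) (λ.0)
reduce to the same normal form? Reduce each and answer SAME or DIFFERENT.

Answer: SAME — A ⇓ λ.0, B ⇓ λ.0

Working:
Term A:
  start: (λ.0 ((λ.0) 0)) (λ.0)
  [1] (λ.0) ((λ.0) (λ.0))
  [2] (λ.0) (λ.0)
  [3] λ.0

Term B:
  start: (λ.0 0 0) (λ.0)
  [1] (λ.0) (λ.0) (λ.0)
  [2] (λ.0) (λ.0)
  [3] λ.0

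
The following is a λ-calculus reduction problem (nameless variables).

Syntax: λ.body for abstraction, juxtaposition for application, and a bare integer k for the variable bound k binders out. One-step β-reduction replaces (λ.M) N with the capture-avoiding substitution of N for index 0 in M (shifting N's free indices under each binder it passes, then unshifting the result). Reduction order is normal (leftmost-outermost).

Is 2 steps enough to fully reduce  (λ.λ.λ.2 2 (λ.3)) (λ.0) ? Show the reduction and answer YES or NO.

  start: (λ.λ.λ.2 2 (λ.3)) (λ.0)
  step 1: λ.λ.(λ.0) (λ.0) (λ.λ.0)
  step 2: λ.λ.(λ.0) (λ.λ.0)

Answer: NO — after 2 steps the term is λ.λ.(λ.0) (λ.λ.0), not yet normal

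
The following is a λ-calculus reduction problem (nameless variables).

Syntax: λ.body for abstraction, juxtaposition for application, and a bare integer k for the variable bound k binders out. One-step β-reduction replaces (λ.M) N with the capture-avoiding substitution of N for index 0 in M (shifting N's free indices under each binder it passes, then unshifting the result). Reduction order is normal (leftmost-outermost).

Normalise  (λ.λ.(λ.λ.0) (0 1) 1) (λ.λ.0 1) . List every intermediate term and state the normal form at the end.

  start: (λ.λ.(λ.λ.0) (0 1) 1) (λ.λ.0 1)
  [1] λ.(λ.λ.0) (0 (λ.λ.0 1)) (λ.λ.0 1)
  [2] λ.(λ.0) (λ.λ.0 1)
  [3] λ.λ.λ.0 1

Answer: normal form = λ.λ.λ.0 1  (in 3 steps)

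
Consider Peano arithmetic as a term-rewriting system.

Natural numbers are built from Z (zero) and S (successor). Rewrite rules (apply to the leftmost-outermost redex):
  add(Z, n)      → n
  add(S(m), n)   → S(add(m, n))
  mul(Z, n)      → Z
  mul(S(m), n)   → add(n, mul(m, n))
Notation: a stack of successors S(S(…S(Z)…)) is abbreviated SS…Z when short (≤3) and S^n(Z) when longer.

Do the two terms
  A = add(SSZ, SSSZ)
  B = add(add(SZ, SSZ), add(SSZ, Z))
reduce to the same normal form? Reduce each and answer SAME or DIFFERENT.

Term A:
  start: add(SSZ, SSSZ)
  [1] S(add(SZ, SSSZ))
  [2] S(S(add(Z, SSSZ)))
  [3] S^5(Z)

Term B:
  start: add(add(SZ, SSZ), add(SSZ, Z))
  [1] add(S(add(Z, SSZ)), add(SSZ, Z))
  [2] S(add(add(Z, SSZ), add(SSZ, Z)))
  [3] S(add(SSZ, add(SSZ, Z)))
  [4] S(S(add(SZ, add(SSZ, Z))))
  [5] S(S(S(add(Z, add(SSZ, Z)))))
  [6] S(S(S(add(SSZ, Z))))
  [7] S(S(S(S(add(SZ, Z)))))
  [8] S(S(S(S(S(add(Z, Z))))))
  [9] S^5(Z)

Answer: SAME — A ⇓ S^5(Z), B ⇓ S^5(Z)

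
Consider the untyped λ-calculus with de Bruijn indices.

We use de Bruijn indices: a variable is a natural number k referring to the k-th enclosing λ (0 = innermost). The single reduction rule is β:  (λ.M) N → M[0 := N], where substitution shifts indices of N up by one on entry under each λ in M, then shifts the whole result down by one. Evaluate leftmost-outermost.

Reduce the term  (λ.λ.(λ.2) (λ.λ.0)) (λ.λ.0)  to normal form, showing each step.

  start: (λ.λ.(λ.2) (λ.λ.0)) (λ.λ.0)
  step 1: λ.(λ.λ.λ.0) (λ.λ.0)
  step 2: λ.λ.λ.0

Answer: normal form = λ.λ.λ.0  (in 2 steps)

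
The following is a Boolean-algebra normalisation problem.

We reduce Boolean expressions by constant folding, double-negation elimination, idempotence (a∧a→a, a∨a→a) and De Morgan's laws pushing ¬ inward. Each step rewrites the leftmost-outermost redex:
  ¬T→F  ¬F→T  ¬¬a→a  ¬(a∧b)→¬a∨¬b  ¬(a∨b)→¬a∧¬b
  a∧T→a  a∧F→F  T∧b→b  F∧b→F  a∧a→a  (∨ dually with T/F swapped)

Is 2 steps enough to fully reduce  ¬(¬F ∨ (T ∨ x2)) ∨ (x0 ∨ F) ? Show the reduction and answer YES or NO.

Answer: NO — after 2 steps the term is (F ∧ ¬(T ∨ x2)) ∨ (x0 ∨ F), not yet normal

Derivation:
  start: ¬(¬F ∨ (T ∨ x2)) ∨ (x0 ∨ F)
  step 1: (¬¬F ∧ ¬(T ∨ x2)) ∨ (x0 ∨ F)
  step 2: (F ∧ ¬(T ∨ x2)) ∨ (x0 ∨ F)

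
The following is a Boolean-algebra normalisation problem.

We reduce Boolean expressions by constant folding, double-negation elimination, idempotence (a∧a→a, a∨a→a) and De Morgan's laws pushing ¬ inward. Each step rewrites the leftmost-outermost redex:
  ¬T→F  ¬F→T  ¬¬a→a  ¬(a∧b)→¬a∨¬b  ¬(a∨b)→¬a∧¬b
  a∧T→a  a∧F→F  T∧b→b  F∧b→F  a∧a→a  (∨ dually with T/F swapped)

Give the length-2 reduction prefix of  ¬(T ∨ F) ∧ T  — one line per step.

Answer: after 2 steps: ¬T ∧ ¬F

Working:
  start: ¬(T ∨ F) ∧ T
  →1  ¬(T ∨ F)
  →2  ¬T ∧ ¬F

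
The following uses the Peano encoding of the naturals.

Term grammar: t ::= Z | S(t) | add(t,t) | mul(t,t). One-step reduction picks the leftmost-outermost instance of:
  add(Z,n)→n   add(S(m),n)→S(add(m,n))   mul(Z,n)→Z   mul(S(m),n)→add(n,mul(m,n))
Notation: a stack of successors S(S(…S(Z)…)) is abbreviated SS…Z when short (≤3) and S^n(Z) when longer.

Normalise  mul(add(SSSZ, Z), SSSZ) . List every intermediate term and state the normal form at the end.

Answer: normal form = S^9(Z)  (in 20 steps)

Derivation:
  start: mul(add(SSSZ, Z), SSSZ)
  [1] mul(S(add(SSZ, Z)), SSSZ)
  [2] add(SSSZ, mul(add(SSZ, Z), SSSZ))
  [3] S(add(SSZ, mul(add(SSZ, Z), SSSZ)))
  [4] S(S(add(SZ, mul(add(SSZ, Z), SSSZ))))
  [5] S(S(S(add(Z, mul(add(SSZ, Z), SSSZ)))))
  [6] S(S(S(mul(add(SSZ, Z), SSSZ))))
  [7] S(S(S(mul(S(add(SZ, Z)), SSSZ))))
  [8] S(S(S(add(SSSZ, mul(add(SZ, Z), SSSZ)))))
  [9] S(S(S(S(add(SSZ, mul(add(SZ, Z), SSSZ))))))
  [10] S(S(S(S(S(add(SZ, mul(add(SZ, Z), SSSZ)))))))
  [11] S(S(S(S(S(S(add(Z, mul(add(SZ, Z), SSSZ))))))))
  [12] S(S(S(S(S(S(mul(add(SZ, Z), SSSZ)))))))
  [13] S(S(S(S(S(S(mul(S(add(Z, Z)), SSSZ)))))))
  [14] S(S(S(S(S(S(add(SSSZ, mul(add(Z, Z), SSSZ))))))))
  [15] S(S(S(S(S(S(S(add(SSZ, mul(add(Z, Z), SSSZ)))))))))
  [16] S(S(S(S(S(S(S(S(add(SZ, mul(add(Z, Z), SSSZ))))))))))
  [17] S(S(S(S(S(S(S(S(S(add(Z, mul(add(Z, Z), SSSZ)))))))))))
  [18] S(S(S(S(S(S(S(S(S(mul(add(Z, Z), SSSZ))))))))))
  [19] S(S(S(S(S(S(S(S(S(mul(Z, SSSZ))))))))))
  [20] S^9(Z)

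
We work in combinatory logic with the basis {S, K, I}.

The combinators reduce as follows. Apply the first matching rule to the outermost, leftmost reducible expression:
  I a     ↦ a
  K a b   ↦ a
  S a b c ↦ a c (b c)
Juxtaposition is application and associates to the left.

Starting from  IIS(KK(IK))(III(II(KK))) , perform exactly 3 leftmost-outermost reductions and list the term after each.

Answer: after 3 steps: SK(III(II(KK)))

Derivation:
  start: IIS(KK(IK))(III(II(KK)))
  [1] IS(KK(IK))(III(II(KK)))
  [2] S(KK(IK))(III(II(KK)))
  [3] SK(III(II(KK)))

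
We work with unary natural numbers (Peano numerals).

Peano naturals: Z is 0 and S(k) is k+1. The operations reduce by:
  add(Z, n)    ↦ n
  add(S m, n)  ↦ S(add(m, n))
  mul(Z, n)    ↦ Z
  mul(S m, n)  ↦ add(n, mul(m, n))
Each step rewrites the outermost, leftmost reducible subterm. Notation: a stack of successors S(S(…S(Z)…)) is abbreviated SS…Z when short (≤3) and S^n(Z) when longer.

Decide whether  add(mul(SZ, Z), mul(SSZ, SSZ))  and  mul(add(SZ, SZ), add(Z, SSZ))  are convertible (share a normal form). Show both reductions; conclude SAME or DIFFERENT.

Term A:
  start: add(mul(SZ, Z), mul(SSZ, SSZ))
  [1] add(add(Z, mul(Z, Z)), mul(SSZ, SSZ))
  [2] add(mul(Z, Z), mul(SSZ, SSZ))
  [3] add(Z, mul(SSZ, SSZ))
  [4] mul(SSZ, SSZ)
  [5] add(SSZ, mul(SZ, SSZ))
  [6] S(add(SZ, mul(SZ, SSZ)))
  [7] S(S(add(Z, mul(SZ, SSZ))))
  [8] S(S(mul(SZ, SSZ)))
  [9] S(S(add(SSZ, mul(Z, SSZ))))
  [10] S(S(S(add(SZ, mul(Z, SSZ)))))
  [11] S(S(S(S(add(Z, mul(Z, SSZ))))))
  [12] S(S(S(S(mul(Z, SSZ)))))
  [13] S^4(Z)

Term B:
  start: mul(add(SZ, SZ), add(Z, SSZ))
  [1] mul(S(add(Z, SZ)), add(Z, SSZ))
  [2] add(add(Z, SSZ), mul(add(Z, SZ), add(Z, SSZ)))
  [3] add(SSZ, mul(add(Z, SZ), add(Z, SSZ)))
  [4] S(add(SZ, mul(add(Z, SZ), add(Z, SSZ))))
  [5] S(S(add(Z, mul(add(Z, SZ), add(Z, SSZ)))))
  [6] S(S(mul(add(Z, SZ), add(Z, SSZ))))
  [7] S(S(mul(SZ, add(Z, SSZ))))
  [8] S(S(add(add(Z, SSZ), mul(Z, add(Z, SSZ)))))
  [9] S(S(add(SSZ, mul(Z, add(Z, SSZ)))))
  [10] S(S(S(add(SZ, mul(Z, add(Z, SSZ))))))
  [11] S(S(S(S(add(Z, mul(Z, add(Z, SSZ)))))))
  [12] S(S(S(S(mul(Z, add(Z, SSZ))))))
  [13] S^4(Z)

Answer: SAME — A ⇓ S^4(Z), B ⇓ S^4(Z)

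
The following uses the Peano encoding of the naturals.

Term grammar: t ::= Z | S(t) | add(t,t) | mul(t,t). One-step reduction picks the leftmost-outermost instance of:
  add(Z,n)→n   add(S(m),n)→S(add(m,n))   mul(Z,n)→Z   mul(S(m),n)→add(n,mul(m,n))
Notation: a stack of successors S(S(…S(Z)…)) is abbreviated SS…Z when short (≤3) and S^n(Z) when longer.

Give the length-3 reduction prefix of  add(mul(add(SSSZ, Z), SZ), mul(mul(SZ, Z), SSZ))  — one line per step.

Answer: after 3 steps: add(S(add(Z, mul(add(SSZ, Z), SZ))), mul(mul(SZ, Z), SSZ))

Reduction:
  start: add(mul(add(SSSZ, Z), SZ), mul(mul(SZ, Z), SSZ))
  [1] add(mul(S(add(SSZ, Z)), SZ), mul(mul(SZ, Z), SSZ))
  [2] add(add(SZ, mul(add(SSZ, Z), SZ)), mul(mul(SZ, Z), SSZ))
  [3] add(S(add(Z, mul(add(SSZ, Z), SZ))), mul(mul(SZ, Z), SSZ))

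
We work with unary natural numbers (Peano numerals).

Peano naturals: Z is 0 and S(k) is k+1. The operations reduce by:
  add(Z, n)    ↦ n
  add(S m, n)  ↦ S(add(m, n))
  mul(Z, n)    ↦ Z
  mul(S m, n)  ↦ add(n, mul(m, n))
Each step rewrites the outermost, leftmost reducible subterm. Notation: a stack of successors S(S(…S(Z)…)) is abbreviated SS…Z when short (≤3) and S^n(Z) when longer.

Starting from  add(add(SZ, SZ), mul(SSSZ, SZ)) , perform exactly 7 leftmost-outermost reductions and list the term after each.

  start: add(add(SZ, SZ), mul(SSSZ, SZ))
  step 1: add(S(add(Z, SZ)), mul(SSSZ, SZ))
  step 2: S(add(add(Z, SZ), mul(SSSZ, SZ)))
  step 3: S(add(SZ, mul(SSSZ, SZ)))
  step 4: S(S(add(Z, mul(SSSZ, SZ))))
  step 5: S(S(mul(SSSZ, SZ)))
  step 6: S(S(add(SZ, mul(SSZ, SZ))))
  step 7: S(S(S(add(Z, mul(SSZ, SZ)))))

Answer: after 7 steps: S(S(S(add(Z, mul(SSZ, SZ)))))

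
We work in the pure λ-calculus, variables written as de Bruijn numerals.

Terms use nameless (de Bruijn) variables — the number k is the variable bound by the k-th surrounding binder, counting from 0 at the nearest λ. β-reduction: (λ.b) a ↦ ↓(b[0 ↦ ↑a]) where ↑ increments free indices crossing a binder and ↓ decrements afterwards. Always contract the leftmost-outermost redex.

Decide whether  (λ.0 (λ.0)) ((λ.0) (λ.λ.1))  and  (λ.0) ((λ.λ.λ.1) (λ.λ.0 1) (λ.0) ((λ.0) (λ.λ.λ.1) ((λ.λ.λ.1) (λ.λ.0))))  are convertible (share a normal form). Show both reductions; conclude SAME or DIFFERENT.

Answer: DIFFERENT — A ⇓ λ.λ.0, B ⇓ λ.0

Reduction:
Term A:
  start: (λ.0 (λ.0)) ((λ.0) (λ.λ.1))
  →1  (λ.0) (λ.λ.1) (λ.0)
  →2  (λ.λ.1) (λ.0)
  →3  λ.λ.0

Term B:
  start: (λ.0) ((λ.λ.λ.1) (λ.λ.0 1) (λ.0) ((λ.0) (λ.λ.λ.1) ((λ.λ.λ.1) (λ.λ.0))))
  →1  (λ.λ.λ.1) (λ.λ.0 1) (λ.0) ((λ.0) (λ.λ.λ.1) ((λ.λ.λ.1) (λ.λ.0)))
  →2  (λ.λ.1) (λ.0) ((λ.0) (λ.λ.λ.1) ((λ.λ.λ.1) (λ.λ.0)))
  →3  (λ.λ.0) ((λ.0) (λ.λ.λ.1) ((λ.λ.λ.1) (λ.λ.0)))
  →4  λ.0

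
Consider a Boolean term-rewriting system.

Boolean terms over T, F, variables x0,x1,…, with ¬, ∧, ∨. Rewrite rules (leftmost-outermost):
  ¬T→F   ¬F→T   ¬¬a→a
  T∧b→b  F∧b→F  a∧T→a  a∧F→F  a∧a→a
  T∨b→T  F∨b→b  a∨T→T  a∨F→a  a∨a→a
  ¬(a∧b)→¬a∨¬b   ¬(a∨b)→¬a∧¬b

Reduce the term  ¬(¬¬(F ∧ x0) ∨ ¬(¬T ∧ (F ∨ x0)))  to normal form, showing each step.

  start: ¬(¬¬(F ∧ x0) ∨ ¬(¬T ∧ (F ∨ x0)))
  step 1: ¬¬¬(F ∧ x0) ∧ ¬¬(¬T ∧ (F ∨ x0))
  step 2: ¬(F ∧ x0) ∧ ¬¬(¬T ∧ (F ∨ x0))
  step 3: (¬F ∨ ¬x0) ∧ ¬¬(¬T ∧ (F ∨ x0))
  step 4: (T ∨ ¬x0) ∧ ¬¬(¬T ∧ (F ∨ x0))
  step 5: T ∧ ¬¬(¬T ∧ (F ∨ x0))
  step 6: ¬¬(¬T ∧ (F ∨ x0))
  step 7: ¬T ∧ (F ∨ x0)
  step 8: F ∧ (F ∨ x0)
  step 9: F

Answer: normal form = F  (in 9 steps)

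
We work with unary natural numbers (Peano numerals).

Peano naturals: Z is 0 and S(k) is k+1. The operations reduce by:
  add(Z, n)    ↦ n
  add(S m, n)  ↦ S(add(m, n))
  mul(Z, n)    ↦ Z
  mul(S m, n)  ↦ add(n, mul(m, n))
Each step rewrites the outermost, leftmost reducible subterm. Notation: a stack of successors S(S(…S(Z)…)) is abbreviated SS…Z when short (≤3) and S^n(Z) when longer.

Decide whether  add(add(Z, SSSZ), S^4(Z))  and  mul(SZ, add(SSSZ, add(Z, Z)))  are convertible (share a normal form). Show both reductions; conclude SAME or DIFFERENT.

Answer: DIFFERENT — A ⇓ S^7(Z), B ⇓ SSSZ

Reduction:
Term A:
  start: add(add(Z, SSSZ), S^4(Z))
  step 1: add(SSSZ, S^4(Z))
  step 2: S(add(SSZ, S^4(Z)))
  step 3: S(S(add(SZ, S^4(Z))))
  step 4: S(S(S(add(Z, S^4(Z)))))
  step 5: S^7(Z)

Term B:
  start: mul(SZ, add(SSSZ, add(Z, Z)))
  step 1: add(add(SSSZ, add(Z, Z)), mul(Z, add(SSSZ, add(Z, Z))))
  step 2: add(S(add(SSZ, add(Z, Z))), mul(Z, add(SSSZ, add(Z, Z))))
  step 3: S(add(add(SSZ, add(Z, Z)), mul(Z, add(SSSZ, add(Z, Z)))))
  step 4: S(add(S(add(SZ, add(Z, Z))), mul(Z, add(SSSZ, add(Z, Z)))))
  step 5: S(S(add(add(SZ, add(Z, Z)), mul(Z, add(SSSZ, add(Z, Z))))))
  step 6: S(S(add(S(add(Z, add(Z, Z))), mul(Z, add(SSSZ, add(Z, Z))))))
  step 7: S(S(S(add(add(Z, add(Z, Z)), mul(Z, add(SSSZ, add(Z, Z)))))))
  step 8: S(S(S(add(add(Z, Z), mul(Z, add(SSSZ, add(Z, Z)))))))
  step 9: S(S(S(add(Z, mul(Z, add(SSSZ, add(Z, Z)))))))
  step 10: S(S(S(mul(Z, add(SSSZ, add(Z, Z))))))
  step 11: SSSZ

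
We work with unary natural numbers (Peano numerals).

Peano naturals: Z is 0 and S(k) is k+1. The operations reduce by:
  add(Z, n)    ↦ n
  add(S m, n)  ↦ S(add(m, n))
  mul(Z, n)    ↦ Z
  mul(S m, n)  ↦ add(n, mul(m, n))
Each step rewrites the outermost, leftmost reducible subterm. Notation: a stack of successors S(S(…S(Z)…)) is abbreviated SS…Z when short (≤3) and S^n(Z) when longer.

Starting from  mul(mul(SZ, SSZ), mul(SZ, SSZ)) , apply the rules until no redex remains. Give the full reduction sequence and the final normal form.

  start: mul(mul(SZ, SSZ), mul(SZ, SSZ))
  [1] mul(add(SSZ, mul(Z, SSZ)), mul(SZ, SSZ))
  [2] mul(S(add(SZ, mul(Z, SSZ))), mul(SZ, SSZ))
  [3] add(mul(SZ, SSZ), mul(add(SZ, mul(Z, SSZ)), mul(SZ, SSZ)))
  [4] add(add(SSZ, mul(Z, SSZ)), mul(add(SZ, mul(Z, SSZ)), mul(SZ, SSZ)))
  [5] add(S(add(SZ, mul(Z, SSZ))), mul(add(SZ, mul(Z, SSZ)), mul(SZ, SSZ)))
  [6] S(add(add(SZ, mul(Z, SSZ)), mul(add(SZ, mul(Z, SSZ)), mul(SZ, SSZ))))
  [7] S(add(S(add(Z, mul(Z, SSZ))), mul(add(SZ, mul(Z, SSZ)), mul(SZ, SSZ))))
  [8] S(S(add(add(Z, mul(Z, SSZ)), mul(add(SZ, mul(Z, SSZ)), mul(SZ, SSZ)))))
  [9] S(S(add(mul(Z, SSZ), mul(add(SZ, mul(Z, SSZ)), mul(SZ, SSZ)))))
  [10] S(S(add(Z, mul(add(SZ, mul(Z, SSZ)), mul(SZ, SSZ)))))
  [11] S(S(mul(add(SZ, mul(Z, SSZ)), mul(SZ, SSZ))))
  [12] S(S(mul(S(add(Z, mul(Z, SSZ))), mul(SZ, SSZ))))
  [13] S(S(add(mul(SZ, SSZ), mul(add(Z, mul(Z, SSZ)), mul(SZ, SSZ)))))
  [14] S(S(add(add(SSZ, mul(Z, SSZ)), mul(add(Z, mul(Z, SSZ)), mul(SZ, SSZ)))))
  [15] S(S(add(S(add(SZ, mul(Z, SSZ))), mul(add(Z, mul(Z, SSZ)), mul(SZ, SSZ)))))
  [16] S(S(S(add(add(SZ, mul(Z, SSZ)), mul(add(Z, mul(Z, SSZ)), mul(SZ, SSZ))))))
  [17] S(S(S(add(S(add(Z, mul(Z, SSZ))), mul(add(Z, mul(Z, SSZ)), mul(SZ, SSZ))))))
  [18] S(S(S(S(add(add(Z, mul(Z, SSZ)), mul(add(Z, mul(Z, SSZ)), mul(SZ, SSZ)))))))
  [19] S(S(S(S(add(mul(Z, SSZ), mul(add(Z, mul(Z, SSZ)), mul(SZ, SSZ)))))))
  [20] S(S(S(S(add(Z, mul(add(Z, mul(Z, SSZ)), mul(SZ, SSZ)))))))
  [21] S(S(S(S(mul(add(Z, mul(Z, SSZ)), mul(SZ, SSZ))))))
  [22] S(S(S(S(mul(mul(Z, SSZ), mul(SZ, SSZ))))))
  [23] S(S(S(S(mul(Z, mul(SZ, SSZ))))))
  [24] S^4(Z)

Answer: normal form = S^4(Z)  (in 24 steps)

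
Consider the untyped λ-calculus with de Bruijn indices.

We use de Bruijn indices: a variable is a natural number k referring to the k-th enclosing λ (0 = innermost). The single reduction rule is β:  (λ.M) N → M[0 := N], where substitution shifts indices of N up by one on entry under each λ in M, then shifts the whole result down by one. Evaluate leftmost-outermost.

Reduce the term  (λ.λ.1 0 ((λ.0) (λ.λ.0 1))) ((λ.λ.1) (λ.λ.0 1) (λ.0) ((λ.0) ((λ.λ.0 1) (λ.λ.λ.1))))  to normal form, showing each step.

  start: (λ.λ.1 0 ((λ.0) (λ.λ.0 1))) ((λ.λ.1) (λ.λ.0 1) (λ.0) ((λ.0) ((λ.λ.0 1) (λ.λ.λ.1))))
  step 1: λ.(λ.λ.1) (λ.λ.0 1) (λ.0) ((λ.0) ((λ.λ.0 1) (λ.λ.λ.1))) 0 ((λ.0) (λ.λ.0 1))
  step 2: λ.(λ.λ.λ.0 1) (λ.0) ((λ.0) ((λ.λ.0 1) (λ.λ.λ.1))) 0 ((λ.0) (λ.λ.0 1))
  step 3: λ.(λ.λ.0 1) ((λ.0) ((λ.λ.0 1) (λ.λ.λ.1))) 0 ((λ.0) (λ.λ.0 1))
  step 4: λ.(λ.0 ((λ.0) ((λ.λ.0 1) (λ.λ.λ.1)))) 0 ((λ.0) (λ.λ.0 1))
  step 5: λ.0 ((λ.0) ((λ.λ.0 1) (λ.λ.λ.1))) ((λ.0) (λ.λ.0 1))
  step 6: λ.0 ((λ.λ.0 1) (λ.λ.λ.1)) ((λ.0) (λ.λ.0 1))
  step 7: λ.0 (λ.0 (λ.λ.λ.1)) ((λ.0) (λ.λ.0 1))
  step 8: λ.0 (λ.0 (λ.λ.λ.1)) (λ.λ.0 1)

Answer: normal form = λ.0 (λ.0 (λ.λ.λ.1)) (λ.λ.0 1)  (in 8 steps)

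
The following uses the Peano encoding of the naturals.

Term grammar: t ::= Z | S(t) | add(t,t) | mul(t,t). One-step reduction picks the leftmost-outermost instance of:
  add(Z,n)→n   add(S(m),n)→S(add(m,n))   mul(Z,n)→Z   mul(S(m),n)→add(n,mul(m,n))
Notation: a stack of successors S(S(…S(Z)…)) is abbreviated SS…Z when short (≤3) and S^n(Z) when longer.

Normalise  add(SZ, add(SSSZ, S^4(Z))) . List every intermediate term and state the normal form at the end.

  start: add(SZ, add(SSSZ, S^4(Z)))
  →1  S(add(Z, add(SSSZ, S^4(Z))))
  →2  S(add(SSSZ, S^4(Z)))
  →3  S(S(add(SSZ, S^4(Z))))
  →4  S(S(S(add(SZ, S^4(Z)))))
  →5  S(S(S(S(add(Z, S^4(Z))))))
  →6  S^8(Z)

Answer: normal form = S^8(Z)  (in 6 steps)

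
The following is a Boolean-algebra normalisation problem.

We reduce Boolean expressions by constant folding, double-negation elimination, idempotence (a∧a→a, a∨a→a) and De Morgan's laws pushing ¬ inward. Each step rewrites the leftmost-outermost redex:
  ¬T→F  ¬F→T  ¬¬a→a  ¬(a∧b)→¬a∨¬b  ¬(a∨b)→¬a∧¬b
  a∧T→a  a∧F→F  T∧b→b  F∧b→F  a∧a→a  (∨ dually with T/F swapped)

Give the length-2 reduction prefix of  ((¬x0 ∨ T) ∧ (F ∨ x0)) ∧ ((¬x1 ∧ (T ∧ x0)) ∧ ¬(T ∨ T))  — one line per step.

  start: ((¬x0 ∨ T) ∧ (F ∨ x0)) ∧ ((¬x1 ∧ (T ∧ x0)) ∧ ¬(T ∨ T))
  step 1: (T ∧ (F ∨ x0)) ∧ ((¬x1 ∧ (T ∧ x0)) ∧ ¬(T ∨ T))
  step 2: (F ∨ x0) ∧ ((¬x1 ∧ (T ∧ x0)) ∧ ¬(T ∨ T))

Answer: after 2 steps: (F ∨ x0) ∧ ((¬x1 ∧ (T ∧ x0)) ∧ ¬(T ∨ T))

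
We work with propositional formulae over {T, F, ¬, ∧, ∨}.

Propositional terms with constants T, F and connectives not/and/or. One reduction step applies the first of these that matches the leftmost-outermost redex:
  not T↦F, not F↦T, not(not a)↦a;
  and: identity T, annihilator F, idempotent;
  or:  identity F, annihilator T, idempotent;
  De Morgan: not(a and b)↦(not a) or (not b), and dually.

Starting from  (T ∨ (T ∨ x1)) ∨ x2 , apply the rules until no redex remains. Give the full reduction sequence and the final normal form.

Answer: normal form = T  (in 2 steps)

Derivation:
  start: (T ∨ (T ∨ x1)) ∨ x2
  [1] T ∨ x2
  [2] T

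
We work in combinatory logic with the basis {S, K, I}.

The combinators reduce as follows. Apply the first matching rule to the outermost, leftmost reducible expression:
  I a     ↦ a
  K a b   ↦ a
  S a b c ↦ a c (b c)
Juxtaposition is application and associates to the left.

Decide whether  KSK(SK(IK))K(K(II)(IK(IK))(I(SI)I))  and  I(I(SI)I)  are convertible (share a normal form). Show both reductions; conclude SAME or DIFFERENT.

Answer: SAME — A ⇓ SII, B ⇓ SII

Working:
Term A:
  start: KSK(SK(IK))K(K(II)(IK(IK))(I(SI)I))
  [1] S(SK(IK))K(K(II)(IK(IK))(I(SI)I))
  [2] SK(IK)(K(II)(IK(IK))(I(SI)I))(K(K(II)(IK(IK))(I(SI)I)))
  [3] K(K(II)(IK(IK))(I(SI)I))(IK(K(II)(IK(IK))(I(SI)I)))(K(K(II)(IK(IK))(I(SI)I)))
  [4] K(II)(IK(IK))(I(SI)I)(K(K(II)(IK(IK))(I(SI)I)))
  [5] II(I(SI)I)(K(K(II)(IK(IK))(I(SI)I)))
  [6] I(I(SI)I)(K(K(II)(IK(IK))(I(SI)I)))
  [7] I(SI)I(K(K(II)(IK(IK))(I(SI)I)))
  [8] SII(K(K(II)(IK(IK))(I(SI)I)))
  [9] I(K(K(II)(IK(IK))(I(SI)I)))(I(K(K(II)(IK(IK))(I(SI)I))))
  [10] K(K(II)(IK(IK))(I(SI)I))(I(K(K(II)(IK(IK))(I(SI)I))))
  [11] K(II)(IK(IK))(I(SI)I)
  [12] II(I(SI)I)
  [13] I(I(SI)I)
  [14] I(SI)I
  [15] SII

Term B:
  start: I(I(SI)I)
  [1] I(SI)I
  [2] SII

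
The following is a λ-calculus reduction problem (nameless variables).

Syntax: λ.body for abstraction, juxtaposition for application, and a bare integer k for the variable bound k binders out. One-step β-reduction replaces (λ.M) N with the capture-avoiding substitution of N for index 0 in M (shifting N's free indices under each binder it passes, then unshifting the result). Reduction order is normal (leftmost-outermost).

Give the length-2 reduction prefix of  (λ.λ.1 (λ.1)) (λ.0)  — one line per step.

  start: (λ.λ.1 (λ.1)) (λ.0)
  →1  λ.(λ.0) (λ.1)
  →2  λ.λ.1

Answer: after 2 steps: λ.λ.1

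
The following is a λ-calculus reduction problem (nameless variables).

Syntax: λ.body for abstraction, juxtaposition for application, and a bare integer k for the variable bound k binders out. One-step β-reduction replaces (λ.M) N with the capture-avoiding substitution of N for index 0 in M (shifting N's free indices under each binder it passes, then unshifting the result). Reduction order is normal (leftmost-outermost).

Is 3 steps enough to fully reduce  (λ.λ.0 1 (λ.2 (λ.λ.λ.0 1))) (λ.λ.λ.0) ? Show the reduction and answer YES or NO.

  start: (λ.λ.0 1 (λ.2 (λ.λ.λ.0 1))) (λ.λ.λ.0)
  step 1: λ.0 (λ.λ.λ.0) (λ.(λ.λ.λ.0) (λ.λ.λ.0 1))
  step 2: λ.0 (λ.λ.λ.0) (λ.λ.λ.0)

Answer: YES — reaches normal form λ.0 (λ.λ.λ.0) (λ.λ.λ.0) in 2 ≤ 3 steps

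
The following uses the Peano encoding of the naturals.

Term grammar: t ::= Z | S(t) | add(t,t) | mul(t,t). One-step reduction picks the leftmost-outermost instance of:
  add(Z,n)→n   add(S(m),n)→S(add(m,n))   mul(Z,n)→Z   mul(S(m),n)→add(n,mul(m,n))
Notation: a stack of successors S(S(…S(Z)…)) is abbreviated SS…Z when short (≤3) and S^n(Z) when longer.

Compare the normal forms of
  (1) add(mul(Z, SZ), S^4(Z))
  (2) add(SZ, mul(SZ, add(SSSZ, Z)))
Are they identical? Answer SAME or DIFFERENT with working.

Answer: SAME — A ⇓ S^4(Z), B ⇓ S^4(Z)

Reduction:
Term A:
  start: add(mul(Z, SZ), S^4(Z))
  step 1: add(Z, S^4(Z))
  step 2: S^4(Z)

Term B:
  start: add(SZ, mul(SZ, add(SSSZ, Z)))
  step 1: S(add(Z, mul(SZ, add(SSSZ, Z))))
  step 2: S(mul(SZ, add(SSSZ, Z)))
  step 3: S(add(add(SSSZ, Z), mul(Z, add(SSSZ, Z))))
  step 4: S(add(S(add(SSZ, Z)), mul(Z, add(SSSZ, Z))))
  step 5: S(S(add(add(SSZ, Z), mul(Z, add(SSSZ, Z)))))
  step 6: S(S(add(S(add(SZ, Z)), mul(Z, add(SSSZ, Z)))))
  step 7: S(S(S(add(add(SZ, Z), mul(Z, add(SSSZ, Z))))))
  step 8: S(S(S(add(S(add(Z, Z)), mul(Z, add(SSSZ, Z))))))
  step 9: S(S(S(S(add(add(Z, Z), mul(Z, add(SSSZ, Z)))))))
  step 10: S(S(S(S(add(Z, mul(Z, add(SSSZ, Z)))))))
  step 11: S(S(S(S(mul(Z, add(SSSZ, Z))))))
  step 12: S^4(Z)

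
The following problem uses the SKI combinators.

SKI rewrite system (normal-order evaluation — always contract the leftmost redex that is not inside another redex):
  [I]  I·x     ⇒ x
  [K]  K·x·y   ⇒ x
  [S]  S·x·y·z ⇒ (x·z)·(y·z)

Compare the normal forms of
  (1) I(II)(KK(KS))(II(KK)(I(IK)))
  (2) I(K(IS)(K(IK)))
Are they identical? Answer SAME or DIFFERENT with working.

Term A:
  start: I(II)(KK(KS))(II(KK)(I(IK)))
  →1  II(KK(KS))(II(KK)(I(IK)))
  →2  I(KK(KS))(II(KK)(I(IK)))
  →3  KK(KS)(II(KK)(I(IK)))
  →4  K(II(KK)(I(IK)))
  →5  K(I(KK)(I(IK)))
  →6  K(KK(I(IK)))
  →7  KK

Term B:
  start: I(K(IS)(K(IK)))
  →1  K(IS)(K(IK))
  →2  IS
  →3  S

Answer: DIFFERENT — A ⇓ KK, B ⇓ S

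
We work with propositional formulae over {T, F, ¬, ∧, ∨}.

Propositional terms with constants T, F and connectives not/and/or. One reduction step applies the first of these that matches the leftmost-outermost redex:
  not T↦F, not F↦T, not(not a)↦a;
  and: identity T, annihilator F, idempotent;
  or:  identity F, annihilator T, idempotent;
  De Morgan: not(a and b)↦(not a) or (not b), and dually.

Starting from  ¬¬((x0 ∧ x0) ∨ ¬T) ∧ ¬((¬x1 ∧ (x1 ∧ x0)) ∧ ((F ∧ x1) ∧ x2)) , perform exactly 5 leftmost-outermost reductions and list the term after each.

  start: ¬¬((x0 ∧ x0) ∨ ¬T) ∧ ¬((¬x1 ∧ (x1 ∧ x0)) ∧ ((F ∧ x1) ∧ x2))
  step 1: ((x0 ∧ x0) ∨ ¬T) ∧ ¬((¬x1 ∧ (x1 ∧ x0)) ∧ ((F ∧ x1) ∧ x2))
  step 2: (x0 ∨ ¬T) ∧ ¬((¬x1 ∧ (x1 ∧ x0)) ∧ ((F ∧ x1) ∧ x2))
  step 3: (x0 ∨ F) ∧ ¬((¬x1 ∧ (x1 ∧ x0)) ∧ ((F ∧ x1) ∧ x2))
  step 4: x0 ∧ ¬((¬x1 ∧ (x1 ∧ x0)) ∧ ((F ∧ x1) ∧ x2))
  step 5: x0 ∧ (¬(¬x1 ∧ (x1 ∧ x0)) ∨ ¬((F ∧ x1) ∧ x2))

Answer: after 5 steps: x0 ∧ (¬(¬x1 ∧ (x1 ∧ x0)) ∨ ¬((F ∧ x1) ∧ x2))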